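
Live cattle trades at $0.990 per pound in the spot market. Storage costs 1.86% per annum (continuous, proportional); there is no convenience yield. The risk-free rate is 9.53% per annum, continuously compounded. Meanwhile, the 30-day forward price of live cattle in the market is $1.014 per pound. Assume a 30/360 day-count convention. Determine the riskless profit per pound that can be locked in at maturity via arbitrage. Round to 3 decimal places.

Fair forward: F* = S·e^(carry·T), with carry = (r + u) = 0.0953 + 0.0186 = 0.1139
F* = 0.990 · e^(0.1139 × 30/360) = 0.990 · e^0.009492 = 0.990 × 1.009537 = $0.9994
Market $1.014 > fair $0.9994: forward overpriced → cash-and-carry (buy spot, short the forward).
At maturity, profit = |F_mkt − F*| = |1.014 − 0.9994| = $0.015 per pound

$0.015 per pound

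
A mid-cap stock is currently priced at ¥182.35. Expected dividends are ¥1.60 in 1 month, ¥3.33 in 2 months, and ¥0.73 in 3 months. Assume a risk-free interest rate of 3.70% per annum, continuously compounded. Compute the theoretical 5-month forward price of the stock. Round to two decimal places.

PV(dividends) I = 1.60·e^(−0.0370·1/12) + 3.33·e^(−0.0370·2/12) + 0.73·e^(−0.0370·3/12)
I = 1.5951 + 3.3095 + 0.7233 = 5.6279
F = (S − I)·e^(rT) = (182.35 − 5.6279) · e^(0.0370·5/12)
= 176.7221 · e^0.015417 = 176.7221 × 1.015536 = ¥179.47

¥179.47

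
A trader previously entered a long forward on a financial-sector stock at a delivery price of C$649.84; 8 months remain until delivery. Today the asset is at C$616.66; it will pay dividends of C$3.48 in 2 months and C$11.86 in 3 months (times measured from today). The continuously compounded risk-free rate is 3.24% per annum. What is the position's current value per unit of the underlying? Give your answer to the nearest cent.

PV(remaining dividends) I = 3.48·e^(−0.0324·2/12) + 11.86·e^(−0.0324·3/12) = 15.2256
Current forward F = (S − I)·e^(rT) = (616.66 − 15.2256)·e^(0.0324·8/12) = 601.4344 × 1.021835 = 614.5667
Value (long) = (F − K)·e^(−rT) = (614.5667 − 649.84) × 0.978632 = -34.5196
Value = -C$34.52

-C$34.52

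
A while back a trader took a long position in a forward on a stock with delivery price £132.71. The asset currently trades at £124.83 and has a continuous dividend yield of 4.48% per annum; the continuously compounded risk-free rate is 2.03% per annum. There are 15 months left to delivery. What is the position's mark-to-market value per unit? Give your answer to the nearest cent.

-£11.35

Current fair forward for the remaining 15 months: F = S·e^((r − q)·T), (r − q) = 0.0203 − 0.0448 = -0.0245
F = 124.83 · e^(-0.0245 × 15/12) = 124.83 × 0.969839 = 121.0650
Value of long forward = (F − K)·e^(−rT) = (121.0650 − 132.71) · e^(−0.0203·15/12)
= -11.6450 × 0.974944 = -11.35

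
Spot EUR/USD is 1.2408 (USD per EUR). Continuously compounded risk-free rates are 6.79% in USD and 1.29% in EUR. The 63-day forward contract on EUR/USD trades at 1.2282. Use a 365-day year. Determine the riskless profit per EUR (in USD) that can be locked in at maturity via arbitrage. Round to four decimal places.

0.0244 per EUR (in USD)

Fair forward: F* = S·e^(carry·T), with carry = (r_USD − r_EUR) = 0.0679 − 0.0129 = 0.0550
F* = 1.2408 · e^(0.0550 × 63/365) = 1.2408 · e^0.009493 = 1.2408 × 1.009538 = 1.2526
Market 1.2282 < fair 1.2526: forward underpriced → reverse cash-and-carry (short spot, go long the forward).
At maturity, profit = |F_mkt − F*| = |1.2282 − 1.2526| = 0.0244 per EUR (in USD)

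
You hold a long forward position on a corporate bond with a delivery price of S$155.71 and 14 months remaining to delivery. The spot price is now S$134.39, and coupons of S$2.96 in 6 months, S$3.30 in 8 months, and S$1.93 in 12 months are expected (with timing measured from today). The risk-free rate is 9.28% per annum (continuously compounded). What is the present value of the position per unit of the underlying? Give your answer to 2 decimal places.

PV(remaining coupons) I = 2.96·e^(−0.0928·6/12) + 3.30·e^(−0.0928·8/12) + 1.93·e^(−0.0928·12/12) = 7.6868
Current forward F = (S − I)·e^(rT) = (134.39 − 7.6868)·e^(0.0928·14/12) = 126.7032 × 1.114345 = 141.1911
Value (long) = (F − K)·e^(−rT) = (141.1911 − 155.71) × 0.897388 = -13.0291
Value = -S$13.03

-S$13.03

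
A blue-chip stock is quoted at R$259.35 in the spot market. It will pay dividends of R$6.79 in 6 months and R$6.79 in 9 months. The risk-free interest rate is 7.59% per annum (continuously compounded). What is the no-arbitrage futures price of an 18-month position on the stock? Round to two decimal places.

R$276.11

PV(dividends) I = 6.79·e^(−0.0759·6/12) + 6.79·e^(−0.0759·9/12)
I = 6.5371 + 6.4143 = 12.9514
F = (S − I)·e^(rT) = (259.35 − 12.9514) · e^(0.0759·18/12)
= 246.3986 · e^0.113850 = 246.3986 × 1.120584 = R$276.11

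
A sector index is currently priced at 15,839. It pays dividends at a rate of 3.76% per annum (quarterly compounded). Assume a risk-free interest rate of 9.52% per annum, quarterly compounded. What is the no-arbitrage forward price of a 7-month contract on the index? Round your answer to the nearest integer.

F = S · (1+r/4)^(4T) / (1+q/4)^(4T)
= 15839 × 1.056417 / 1.022071 = 15839 × 1.033604
F = 16,371

16,371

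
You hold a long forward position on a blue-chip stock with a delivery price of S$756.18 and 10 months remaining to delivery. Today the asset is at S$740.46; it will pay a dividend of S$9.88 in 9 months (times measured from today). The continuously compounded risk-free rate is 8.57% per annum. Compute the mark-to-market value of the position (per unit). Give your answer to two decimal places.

PV(remaining dividends) I = 9.88·e^(−0.0857·9/12) = 9.2649
Current forward F = (S − I)·e^(rT) = (740.46 − 9.2649)·e^(0.0857·10/12) = 731.1951 × 1.074029 = 785.3247
Value (long) = (F − K)·e^(−rT) = (785.3247 − 756.18) × 0.931074 = 27.1359
Value = S$27.14

S$27.14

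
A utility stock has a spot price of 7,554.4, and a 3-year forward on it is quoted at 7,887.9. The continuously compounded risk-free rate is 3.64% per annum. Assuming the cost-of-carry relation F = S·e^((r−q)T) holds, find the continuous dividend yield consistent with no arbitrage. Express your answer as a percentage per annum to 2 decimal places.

2.20%

From F = S·e^((r−q)T): (r − q) = ln(F/S)/T
ln(7887.9/7554.4) = ln(1.044146) = 0.043199
(r − q) = 0.043199 / (3) = 0.014400
q = r − ln(F/S)/T = 0.0364 − 0.014400 = 0.022000
q = 2.20%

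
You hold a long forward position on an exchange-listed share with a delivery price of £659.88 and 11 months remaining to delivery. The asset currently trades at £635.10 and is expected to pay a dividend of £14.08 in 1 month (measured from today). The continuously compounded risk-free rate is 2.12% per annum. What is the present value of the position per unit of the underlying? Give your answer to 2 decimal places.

PV(remaining dividends) I = 14.08·e^(−0.0212·1/12) = 14.0551
Current forward F = (S − I)·e^(rT) = (635.10 − 14.0551)·e^(0.0212·11/12) = 621.0449 × 1.019623 = 633.2317
Value (long) = (F − K)·e^(−rT) = (633.2317 − 659.88) × 0.980754 = -26.1354
Value = -£26.14

-£26.14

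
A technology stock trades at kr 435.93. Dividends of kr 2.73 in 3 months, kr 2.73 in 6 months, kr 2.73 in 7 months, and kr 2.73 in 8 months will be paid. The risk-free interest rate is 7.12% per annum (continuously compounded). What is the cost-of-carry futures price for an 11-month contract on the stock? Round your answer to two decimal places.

kr 454.08

PV(dividends) I = 2.73·e^(−0.0712·3/12) + 2.73·e^(−0.0712·6/12) + 2.73·e^(−0.0712·7/12) + 2.73·e^(−0.0712·8/12)
I = 2.6818 + 2.6345 + 2.6189 + 2.6034 = 10.5386
F = (S − I)·e^(rT) = (435.93 − 10.5386) · e^(0.0712·11/12)
= 425.3914 · e^0.065267 = 425.3914 × 1.067444 = kr 454.08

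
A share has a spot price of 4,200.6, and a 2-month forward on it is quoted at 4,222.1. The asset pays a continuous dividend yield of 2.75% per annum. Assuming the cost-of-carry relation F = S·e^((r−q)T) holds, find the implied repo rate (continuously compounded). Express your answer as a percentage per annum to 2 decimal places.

From F = S·e^((r−q)T): (r − q) = ln(F/S)/T
ln(4222.1/4200.6) = ln(1.005118) = 0.005105
(r − q) = 0.005105 / (2/12) = 0.030630
r = ln(F/S)/T + q = 0.030630 + 0.0275 = 0.058130
r = 5.81%

5.81%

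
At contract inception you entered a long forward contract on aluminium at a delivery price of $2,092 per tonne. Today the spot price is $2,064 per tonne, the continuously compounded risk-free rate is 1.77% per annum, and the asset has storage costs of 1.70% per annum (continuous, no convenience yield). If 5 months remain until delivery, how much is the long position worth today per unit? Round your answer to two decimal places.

$2.04 per tonne

Current fair forward for the remaining 5 months: F = S·e^((r + u)·T), (r + u) = 0.0177 + 0.0170 = 0.0347
F = 2064 · e^(0.0347 × 5/12) = 2064 × 1.01456336 = 2094.0588
Value of long forward = (F − K)·e^(−rT) = (2094.0588 − 2092) · e^(−0.0177·5/12)
= 2.0588 × 0.99265213 = 2.04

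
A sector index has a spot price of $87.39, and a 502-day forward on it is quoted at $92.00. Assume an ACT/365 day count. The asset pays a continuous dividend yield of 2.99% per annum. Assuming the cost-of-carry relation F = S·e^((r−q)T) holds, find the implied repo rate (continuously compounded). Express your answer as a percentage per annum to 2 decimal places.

From F = S·e^((r−q)T): (r − q) = ln(F/S)/T
ln(92.00/87.39) = ln(1.052752) = 0.051408
(r − q) = 0.051408 / (502/365) = 0.037378
r = ln(F/S)/T + q = 0.037378 + 0.0299 = 0.067278
r = 6.73%

6.73%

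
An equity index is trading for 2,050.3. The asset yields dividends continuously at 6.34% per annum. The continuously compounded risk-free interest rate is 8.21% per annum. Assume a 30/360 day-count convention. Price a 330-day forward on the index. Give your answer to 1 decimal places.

2,085.7

F = S·e^((r − q)T) = 2050.3 · e^((0.0821 − 0.0634) × 330/360)
= 2050.3 · e^0.017142 = 2050.3 × 1.017290
F = 2,085.7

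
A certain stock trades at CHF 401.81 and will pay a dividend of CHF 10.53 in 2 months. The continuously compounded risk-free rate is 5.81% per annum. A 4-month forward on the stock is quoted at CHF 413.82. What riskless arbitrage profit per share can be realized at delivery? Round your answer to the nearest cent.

PV(dividends) I = 10.53·e^(−0.0581·2/12) = 10.4285
Fair forward F* = (S − I)·e^(rT) = (401.81 − 10.4285)·e^0.019367 = 391.3815 × 1.019556 = 399.0354
Market CHF 413.82 > fair 399.0354: forward overpriced → cash-and-carry (borrow at r, buy the stock and collect the dividends, short the forward).
Profit at T = |F_mkt − F*| = |413.82 − 399.0354| = CHF 14.78 per share

CHF 14.78 per share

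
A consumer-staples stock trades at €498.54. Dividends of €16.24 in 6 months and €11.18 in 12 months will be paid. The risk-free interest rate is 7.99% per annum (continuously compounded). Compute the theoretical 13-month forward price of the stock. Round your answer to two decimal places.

PV(dividends) I = 16.24·e^(−0.0799·6/12) + 11.18·e^(−0.0799·12/12)
I = 15.6040 + 10.3215 = 25.9255
F = (S − I)·e^(rT) = (498.54 − 25.9255) · e^(0.0799·13/12)
= 472.6145 · e^0.086558 = 472.6145 × 1.090415 = €515.35

€515.35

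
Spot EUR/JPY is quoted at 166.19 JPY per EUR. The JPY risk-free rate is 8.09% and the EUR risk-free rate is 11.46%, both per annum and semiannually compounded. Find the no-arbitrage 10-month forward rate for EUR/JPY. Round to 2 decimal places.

161.80

By covered interest parity, F = S · (1+r_JPY/2)^(2T) / (1+r_EUR/2)^(2T)
= 166.19 × 1.068322 / 1.097313 = 166.19 × 0.973580
F = 161.80 JPY per EUR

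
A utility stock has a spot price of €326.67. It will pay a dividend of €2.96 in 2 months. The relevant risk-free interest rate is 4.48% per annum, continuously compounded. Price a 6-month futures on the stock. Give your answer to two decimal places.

€331.07

PV(dividends) I = 2.96·e^(−0.0448·2/12)
I = 2.9380
F = (S − I)·e^(rT) = (326.67 − 2.9380) · e^(0.0448·6/12)
= 323.7320 · e^0.022400 = 323.7320 × 1.022653 = €331.07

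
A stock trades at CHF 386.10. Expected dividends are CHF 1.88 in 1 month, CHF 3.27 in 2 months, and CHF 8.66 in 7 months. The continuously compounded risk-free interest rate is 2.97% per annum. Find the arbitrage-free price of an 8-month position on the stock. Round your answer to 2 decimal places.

CHF 379.91

PV(dividends) I = 1.88·e^(−0.0297·1/12) + 3.27·e^(−0.0297·2/12) + 8.66·e^(−0.0297·7/12)
I = 1.8754 + 3.2539 + 8.5113 = 13.6406
F = (S − I)·e^(rT) = (386.10 − 13.6406) · e^(0.0297·8/12)
= 372.4594 · e^0.019800 = 372.4594 × 1.019997 = CHF 379.91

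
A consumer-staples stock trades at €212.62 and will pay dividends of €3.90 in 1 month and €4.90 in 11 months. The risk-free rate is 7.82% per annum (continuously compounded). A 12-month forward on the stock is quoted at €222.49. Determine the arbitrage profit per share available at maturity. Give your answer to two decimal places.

€1.70 per share

PV(dividends) I = 3.90·e^(−0.0782·1/12) + 4.90·e^(−0.0782·11/12) = 8.4357
Fair forward F* = (S − I)·e^(rT) = (212.62 − 8.4357)·e^0.078200 = 204.1843 × 1.081339 = 220.7924
Market €222.49 > fair 220.7924: forward overpriced → cash-and-carry (borrow at r, buy the stock and collect the dividends, short the forward).
Profit at T = |F_mkt − F*| = |222.49 − 220.7924| = €1.70 per share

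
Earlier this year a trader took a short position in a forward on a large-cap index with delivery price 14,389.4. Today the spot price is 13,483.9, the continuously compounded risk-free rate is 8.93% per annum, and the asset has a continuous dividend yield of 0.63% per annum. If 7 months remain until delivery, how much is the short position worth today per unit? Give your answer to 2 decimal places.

224.58

Current fair forward for the remaining 7 months: F = S·e^((r − q)·T), (r − q) = 0.0893 − 0.0063 = 0.0830
F = 13483.9 · e^(0.0830 × 7/12) = 13483.9 × 1.04960790 = 14152.8080
Value of long forward = (F − K)·e^(−rT) = (14152.8080 − 14389.4) · e^(−0.0893·7/12)
= -236.5920 × 0.94924185 = -224.58
Short position value = −(long value) = 224.58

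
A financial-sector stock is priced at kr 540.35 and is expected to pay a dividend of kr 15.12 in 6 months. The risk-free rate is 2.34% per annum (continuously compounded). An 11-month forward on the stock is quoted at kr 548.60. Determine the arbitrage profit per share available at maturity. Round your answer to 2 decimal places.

PV(dividends) I = 15.12·e^(−0.0234·6/12) = 14.9441
Fair forward F* = (S − I)·e^(rT) = (540.35 − 14.9441)·e^0.021450 = 525.4059 × 1.021682 = 536.7978
Market kr 548.60 > fair 536.7978: forward overpriced → cash-and-carry (borrow at r, buy the stock and collect the dividends, short the forward).
Profit at T = |F_mkt − F*| = |548.60 − 536.7978| = kr 11.80 per share

kr 11.80 per share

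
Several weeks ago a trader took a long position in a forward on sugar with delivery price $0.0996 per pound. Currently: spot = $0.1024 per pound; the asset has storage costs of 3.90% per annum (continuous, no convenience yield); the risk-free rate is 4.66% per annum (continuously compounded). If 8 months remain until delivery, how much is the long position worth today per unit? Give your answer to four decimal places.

$0.0085 per pound

Current fair forward for the remaining 8 months: F = S·e^((r + u)·T), (r + u) = 0.0466 + 0.0390 = 0.0856
F = 0.1024 · e^(0.0856 × 8/12) = 0.1024 × 1.058726 = 0.1084
Value of long forward = (F − K)·e^(−rT) = (0.1084 − 0.0996) · e^(−0.0466·8/12)
= 0.0088 × 0.969411 = 0.0085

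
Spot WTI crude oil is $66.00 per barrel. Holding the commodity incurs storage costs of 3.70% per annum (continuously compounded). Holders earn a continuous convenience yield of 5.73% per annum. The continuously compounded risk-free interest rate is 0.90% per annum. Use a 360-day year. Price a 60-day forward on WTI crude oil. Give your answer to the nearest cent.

Net carry = r + u − y = 0.0090 + 0.0370 − 0.0573 = -0.0113
F = S·e^((r+u−y)T) = 66.00 · e^(-0.0113 × 60/360) = 66.00 · e^-0.001883
= 66.00 × 0.998119 = $65.88 per barrel

$65.88 per barrel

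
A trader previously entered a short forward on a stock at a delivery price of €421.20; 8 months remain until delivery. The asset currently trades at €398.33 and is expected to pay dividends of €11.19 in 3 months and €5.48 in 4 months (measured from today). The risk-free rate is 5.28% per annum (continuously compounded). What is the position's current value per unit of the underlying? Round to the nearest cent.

€24.73

PV(remaining dividends) I = 11.19·e^(−0.0528·3/12) + 5.48·e^(−0.0528·4/12) = 16.4277
Current forward F = (S − I)·e^(rT) = (398.33 − 16.4277)·e^(0.0528·8/12) = 381.9023 × 1.035827 = 395.5847
Value (long) = (F − K)·e^(−rT) = (395.5847 − 421.20) × 0.965412 = -24.7293
Short position value = −(long value) = €24.73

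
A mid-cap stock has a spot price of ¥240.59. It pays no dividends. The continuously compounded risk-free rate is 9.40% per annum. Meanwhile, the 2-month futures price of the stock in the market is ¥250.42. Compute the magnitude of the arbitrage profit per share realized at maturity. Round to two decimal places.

¥6.03 per share

Fair futures: F* = S·e^(carry·T), with carry = r = 0.0940
F* = 240.59 · e^(0.0940 × 2/12) = 240.59 · e^0.015667 = 240.59 × 1.015790 = ¥244.3889
Market ¥250.42 > fair ¥244.3889: forward overpriced → cash-and-carry (buy spot, short the forward).
At maturity, profit = |F_mkt − F*| = |250.42 − 244.3889| = ¥6.03 per share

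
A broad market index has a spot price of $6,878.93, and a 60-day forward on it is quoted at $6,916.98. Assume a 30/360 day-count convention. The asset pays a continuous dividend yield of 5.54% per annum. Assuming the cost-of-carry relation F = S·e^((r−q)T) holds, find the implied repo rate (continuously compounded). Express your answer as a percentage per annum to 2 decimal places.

From F = S·e^((r−q)T): (r − q) = ln(F/S)/T
ln(6916.98/6878.93) = ln(1.005531) = 0.005516
(r − q) = 0.005516 / (60/360) = 0.033096
r = ln(F/S)/T + q = 0.033096 + 0.0554 = 0.088496
r = 8.85%

8.85%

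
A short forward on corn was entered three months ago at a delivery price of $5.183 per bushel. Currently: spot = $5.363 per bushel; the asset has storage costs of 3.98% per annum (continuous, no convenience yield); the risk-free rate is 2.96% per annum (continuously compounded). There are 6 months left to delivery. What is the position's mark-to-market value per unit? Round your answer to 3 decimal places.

Current fair forward for the remaining 6 months: F = S·e^((r + u)·T), (r + u) = 0.0296 + 0.0398 = 0.0694
F = 5.363 · e^(0.0694 × 6/12) = 5.363 × 1.035309 = 5.5524
Value of long forward = (F − K)·e^(−rT) = (5.5524 − 5.183) · e^(−0.0296·6/12)
= 0.3694 × 0.985309 = 0.364
Short position value = −(long value) = -$0.364

-$0.364 per bushel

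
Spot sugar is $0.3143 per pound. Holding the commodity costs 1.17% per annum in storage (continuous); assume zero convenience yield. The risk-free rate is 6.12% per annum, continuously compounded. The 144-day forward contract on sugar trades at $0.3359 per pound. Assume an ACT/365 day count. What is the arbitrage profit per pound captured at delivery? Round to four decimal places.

$0.0124 per pound

Fair forward: F* = S·e^(carry·T), with carry = (r + u) = 0.0612 + 0.0117 = 0.0729
F* = 0.3143 · e^(0.0729 × 144/365) = 0.3143 · e^0.028761 = 0.3143 × 1.029179 = $0.3235
Market $0.3359 > fair $0.3235: forward overpriced → cash-and-carry (buy spot, short the forward).
At maturity, profit = |F_mkt − F*| = |0.3359 − 0.3235| = $0.0124 per pound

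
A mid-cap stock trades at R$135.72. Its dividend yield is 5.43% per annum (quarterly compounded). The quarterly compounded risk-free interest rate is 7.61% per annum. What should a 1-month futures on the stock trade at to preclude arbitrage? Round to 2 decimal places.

R$135.96

F = S · (1+r/4)^(4T) / (1+q/4)^(4T)
= 135.72 × 1.006302 / 1.004505 = 135.72 × 1.001789
F = R$135.96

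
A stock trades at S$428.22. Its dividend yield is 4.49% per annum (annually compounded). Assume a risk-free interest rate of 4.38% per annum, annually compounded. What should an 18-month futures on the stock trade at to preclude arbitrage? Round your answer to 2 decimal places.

F = S · (1+r)^T / (1+q)^T
= 428.22 × 1.066414 / 1.068100 = 428.22 × 0.998421
F = S$427.54

S$427.54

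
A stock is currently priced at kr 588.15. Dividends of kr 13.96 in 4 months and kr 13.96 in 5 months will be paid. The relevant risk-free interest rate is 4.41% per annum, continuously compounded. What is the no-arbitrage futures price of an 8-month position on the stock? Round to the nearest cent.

PV(dividends) I = 13.96·e^(−0.0441·4/12) + 13.96·e^(−0.0441·5/12)
I = 13.7563 + 13.7058 = 27.4621
F = (S − I)·e^(rT) = (588.15 − 27.4621) · e^(0.0441·8/12)
= 560.6879 · e^0.029400 = 560.6879 × 1.029836 = kr 577.42

kr 577.42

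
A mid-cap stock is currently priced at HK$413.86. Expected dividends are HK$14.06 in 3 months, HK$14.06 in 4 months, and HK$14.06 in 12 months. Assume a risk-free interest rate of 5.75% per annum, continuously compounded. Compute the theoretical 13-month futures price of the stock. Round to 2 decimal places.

PV(dividends) I = 14.06·e^(−0.0575·3/12) + 14.06·e^(−0.0575·4/12) + 14.06·e^(−0.0575·12/12)
I = 13.8593 + 13.7931 + 13.2744 = 40.9268
F = (S − I)·e^(rT) = (413.86 − 40.9268) · e^(0.0575·13/12)
= 372.9332 · e^0.062292 = 372.9332 × 1.064273 = HK$396.90

HK$396.90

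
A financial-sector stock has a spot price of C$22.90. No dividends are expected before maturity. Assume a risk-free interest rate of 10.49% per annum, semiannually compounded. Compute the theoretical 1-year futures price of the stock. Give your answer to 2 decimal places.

F = S · (1+r/2)^(2T)
= 22.90 × 1.107651
F = C$25.37

C$25.37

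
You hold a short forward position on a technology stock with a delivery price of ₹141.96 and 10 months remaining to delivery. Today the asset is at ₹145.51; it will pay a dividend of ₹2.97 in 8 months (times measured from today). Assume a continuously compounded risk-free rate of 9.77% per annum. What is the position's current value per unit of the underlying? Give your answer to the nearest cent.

-₹11.87

PV(remaining dividends) I = 2.97·e^(−0.0977·8/12) = 2.7827
Current forward F = (S − I)·e^(rT) = (145.51 − 2.7827)·e^(0.0977·10/12) = 142.7273 × 1.084823 = 154.8339
Value (long) = (F − K)·e^(−rT) = (154.8339 − 141.96) × 0.921810 = 11.8673
Short position value = −(long value) = -₹11.87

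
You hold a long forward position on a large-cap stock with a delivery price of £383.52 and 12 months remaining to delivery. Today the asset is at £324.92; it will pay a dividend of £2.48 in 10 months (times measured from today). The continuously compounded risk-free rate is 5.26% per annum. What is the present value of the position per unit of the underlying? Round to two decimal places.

PV(remaining dividends) I = 2.48·e^(−0.0526·10/12) = 2.3736
Current forward F = (S − I)·e^(rT) = (324.92 − 2.3736)·e^(0.0526·12/12) = 322.5464 × 1.054008 = 339.9665
Value (long) = (F − K)·e^(−rT) = (339.9665 − 383.52) × 0.948759 = -41.3218
Value = -£41.32

-£41.32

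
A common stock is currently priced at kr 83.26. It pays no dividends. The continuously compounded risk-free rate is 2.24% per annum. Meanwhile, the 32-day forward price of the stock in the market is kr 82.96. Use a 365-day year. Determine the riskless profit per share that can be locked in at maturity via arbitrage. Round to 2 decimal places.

kr 0.46 per share

Fair forward: F* = S·e^(carry·T), with carry = r = 0.0224
F* = 83.26 · e^(0.0224 × 32/365) = 83.26 · e^0.001964 = 83.26 × 1.001966 = kr 83.4237
Market kr 82.96 < fair kr 83.4237: forward underpriced → reverse cash-and-carry (short spot, go long the forward).
At maturity, profit = |F_mkt − F*| = |82.96 − 83.4237| = kr 0.46 per share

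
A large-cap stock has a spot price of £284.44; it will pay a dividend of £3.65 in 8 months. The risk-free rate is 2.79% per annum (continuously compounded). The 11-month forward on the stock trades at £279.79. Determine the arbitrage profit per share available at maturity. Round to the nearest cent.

£8.34 per share

PV(dividends) I = 3.65·e^(−0.0279·8/12) = 3.5827
Fair forward F* = (S − I)·e^(rT) = (284.44 − 3.5827)·e^0.025575 = 280.8573 × 1.025905 = 288.1329
Market £279.79 < fair 288.1329: forward underpriced → reverse cash-and-carry (short the stock, invest proceeds at r, pay the dividends, go long the forward).
Profit at T = |F_mkt − F*| = |279.79 − 288.1329| = £8.34 per share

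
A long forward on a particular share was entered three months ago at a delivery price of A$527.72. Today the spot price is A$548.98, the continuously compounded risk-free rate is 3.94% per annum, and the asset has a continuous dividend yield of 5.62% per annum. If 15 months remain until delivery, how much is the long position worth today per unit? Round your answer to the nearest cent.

A$9.38

Current fair forward for the remaining 15 months: F = S·e^((r − q)·T), (r − q) = 0.0394 − 0.0562 = -0.0168
F = 548.98 · e^(-0.0168 × 15/12) = 548.98 × 0.979219 = 537.5716
Value of long forward = (F − K)·e^(−rT) = (537.5716 − 527.72) · e^(−0.0394·15/12)
= 9.8516 × 0.951943 = 9.38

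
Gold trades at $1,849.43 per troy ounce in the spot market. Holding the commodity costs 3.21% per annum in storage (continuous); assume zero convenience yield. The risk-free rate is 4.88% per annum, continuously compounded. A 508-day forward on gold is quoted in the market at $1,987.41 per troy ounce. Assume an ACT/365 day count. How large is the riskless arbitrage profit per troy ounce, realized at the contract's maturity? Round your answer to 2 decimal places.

$82.43 per troy ounce

Fair forward: F* = S·e^(carry·T), with carry = (r + u) = 0.0488 + 0.0321 = 0.0809
F* = 1849.43 · e^(0.0809 × 508/365) = 1849.43 · e^0.11259507 = 1849.43 × 1.11917865 = $2069.8426
Market $1987.41 < fair $2069.8426: forward underpriced → reverse cash-and-carry (short spot, go long the forward).
At maturity, profit = |F_mkt − F*| = |1987.41 − 2069.8426| = $82.43 per troy ounce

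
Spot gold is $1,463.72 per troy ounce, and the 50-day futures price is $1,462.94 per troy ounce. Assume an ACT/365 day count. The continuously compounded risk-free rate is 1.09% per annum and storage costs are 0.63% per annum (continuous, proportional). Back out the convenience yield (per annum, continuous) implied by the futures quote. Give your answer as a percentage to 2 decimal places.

F = S·e^((r+u−y)T) ⇒ (r+u−y) = ln(F/S)/T
ln(1462.94/1463.72) = -0.000533; /T ⇒ -0.003891
y = r + u − ln(F/S)/T = 0.0109 + 0.0063 + 0.003891 = 0.021091
y = 2.11%

2.11%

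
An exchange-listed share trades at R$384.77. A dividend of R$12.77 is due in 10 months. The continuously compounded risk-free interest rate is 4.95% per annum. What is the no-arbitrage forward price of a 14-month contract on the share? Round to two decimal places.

R$394.66

PV(dividends) I = 12.77·e^(−0.0495·10/12)
I = 12.2540
F = (S − I)·e^(rT) = (384.77 − 12.2540) · e^(0.0495·14/12)
= 372.5160 · e^0.057750 = 372.5160 × 1.059450 = R$394.66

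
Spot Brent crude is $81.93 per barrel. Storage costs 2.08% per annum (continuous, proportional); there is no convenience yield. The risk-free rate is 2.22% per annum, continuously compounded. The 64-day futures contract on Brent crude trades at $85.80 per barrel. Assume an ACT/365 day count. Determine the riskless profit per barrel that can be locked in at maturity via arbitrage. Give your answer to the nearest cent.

$3.25 per barrel

Fair futures: F* = S·e^(carry·T), with carry = (r + u) = 0.0222 + 0.0208 = 0.0430
F* = 81.93 · e^(0.0430 × 64/365) = 81.93 · e^0.007540 = 81.93 × 1.007568 = $82.5500
Market $85.80 > fair $82.5500: forward overpriced → cash-and-carry (buy spot, short the forward).
At maturity, profit = |F_mkt − F*| = |85.80 − 82.5500| = $3.25 per barrel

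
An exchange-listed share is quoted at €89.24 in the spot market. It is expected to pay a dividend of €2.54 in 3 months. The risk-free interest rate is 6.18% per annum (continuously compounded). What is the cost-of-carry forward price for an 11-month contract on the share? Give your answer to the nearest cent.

€91.79

PV(dividends) I = 2.54·e^(−0.0618·3/12)
I = 2.5011
F = (S − I)·e^(rT) = (89.24 − 2.5011) · e^(0.0618·11/12)
= 86.7389 · e^0.056650 = 86.7389 × 1.058285 = €91.79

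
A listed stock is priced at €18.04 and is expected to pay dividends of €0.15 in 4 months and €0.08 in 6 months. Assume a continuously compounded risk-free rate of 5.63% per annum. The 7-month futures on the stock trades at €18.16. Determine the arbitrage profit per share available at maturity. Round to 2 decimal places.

€0.25 per share

PV(dividends) I = 0.15·e^(−0.0563·4/12) + 0.08·e^(−0.0563·6/12) = 0.2250
Fair futures F* = (S − I)·e^(rT) = (18.04 − 0.2250)·e^0.032842 = 17.8150 × 1.033387 = 18.4098
Market €18.16 < fair 18.4098: forward underpriced → reverse cash-and-carry (short the stock, invest proceeds at r, pay the dividends, go long the forward).
Profit at T = |F_mkt − F*| = |18.16 − 18.4098| = €0.25 per share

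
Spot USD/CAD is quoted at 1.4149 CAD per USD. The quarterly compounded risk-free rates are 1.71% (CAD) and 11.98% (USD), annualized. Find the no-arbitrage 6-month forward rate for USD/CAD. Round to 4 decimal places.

By covered interest parity, F = S · (1+r_CAD/4)^(4T) / (1+r_USD/4)^(4T)
= 1.4149 × 1.008568 / 1.060797 = 1.4149 × 0.950764
F = 1.3452 CAD per USD

1.3452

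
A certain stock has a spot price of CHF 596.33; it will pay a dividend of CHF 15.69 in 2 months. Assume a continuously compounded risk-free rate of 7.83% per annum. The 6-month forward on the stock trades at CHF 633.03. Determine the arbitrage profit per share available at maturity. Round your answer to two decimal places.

PV(dividends) I = 15.69·e^(−0.0783·2/12) = 15.4866
Fair forward F* = (S − I)·e^(rT) = (596.33 − 15.4866)·e^0.039150 = 580.8434 × 1.039926 = 604.0342
Market CHF 633.03 > fair 604.0342: forward overpriced → cash-and-carry (borrow at r, buy the stock and collect the dividends, short the forward).
Profit at T = |F_mkt − F*| = |633.03 − 604.0342| = CHF 29.00 per share

CHF 29.00 per share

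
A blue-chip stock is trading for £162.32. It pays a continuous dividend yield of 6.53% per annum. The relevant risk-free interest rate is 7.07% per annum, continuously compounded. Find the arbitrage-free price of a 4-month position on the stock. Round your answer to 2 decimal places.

F = S·e^((r − q)T) = 162.32 · e^((0.0707 − 0.0653) × 4/12)
= 162.32 · e^0.001800 = 162.32 × 1.001802
F = £162.61

£162.61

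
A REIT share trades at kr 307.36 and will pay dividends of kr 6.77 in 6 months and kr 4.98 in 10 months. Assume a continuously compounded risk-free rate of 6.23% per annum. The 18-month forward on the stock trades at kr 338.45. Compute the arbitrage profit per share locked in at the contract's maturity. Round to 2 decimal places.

PV(dividends) I = 6.77·e^(−0.0623·6/12) + 4.98·e^(−0.0623·10/12) = 11.2904
Fair forward F* = (S − I)·e^(rT) = (307.36 − 11.2904)·e^0.093450 = 296.0696 × 1.097956 = 325.0714
Market kr 338.45 > fair 325.0714: forward overpriced → cash-and-carry (borrow at r, buy the stock and collect the dividends, short the forward).
Profit at T = |F_mkt − F*| = |338.45 − 325.0714| = kr 13.38 per share

kr 13.38 per share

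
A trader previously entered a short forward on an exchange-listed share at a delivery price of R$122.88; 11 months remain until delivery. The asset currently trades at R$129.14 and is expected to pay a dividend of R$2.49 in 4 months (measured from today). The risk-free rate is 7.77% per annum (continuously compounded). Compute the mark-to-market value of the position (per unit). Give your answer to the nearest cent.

-R$12.28

PV(remaining dividends) I = 2.49·e^(−0.0777·4/12) = 2.4263
Current forward F = (S − I)·e^(rT) = (129.14 − 2.4263)·e^(0.0777·11/12) = 126.7137 × 1.073823 = 136.0681
Value (long) = (F − K)·e^(−rT) = (136.0681 − 122.88) × 0.931252 = 12.2814
Short position value = −(long value) = -R$12.28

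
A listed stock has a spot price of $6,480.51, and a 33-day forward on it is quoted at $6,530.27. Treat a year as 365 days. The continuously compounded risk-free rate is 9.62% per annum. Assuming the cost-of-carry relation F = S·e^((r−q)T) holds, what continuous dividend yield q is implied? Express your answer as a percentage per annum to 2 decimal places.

1.16%

From F = S·e^((r−q)T): (r − q) = ln(F/S)/T
ln(6530.27/6480.51) = ln(1.007678) = 0.007649
(r − q) = 0.007649 / (33/365) = 0.084603
q = r − ln(F/S)/T = 0.0962 − 0.084603 = 0.011597
q = 1.16%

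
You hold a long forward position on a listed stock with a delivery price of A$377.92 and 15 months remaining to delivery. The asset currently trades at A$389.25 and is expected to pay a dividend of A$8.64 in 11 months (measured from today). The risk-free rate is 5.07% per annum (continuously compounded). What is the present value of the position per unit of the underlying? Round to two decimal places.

A$26.29

PV(remaining dividends) I = 8.64·e^(−0.0507·11/12) = 8.2476
Current forward F = (S − I)·e^(rT) = (389.25 − 8.2476)·e^(0.0507·15/12) = 381.0024 × 1.065426 = 405.9299
Value (long) = (F − K)·e^(−rT) = (405.9299 − 377.92) × 0.938591 = 26.2898
Value = A$26.29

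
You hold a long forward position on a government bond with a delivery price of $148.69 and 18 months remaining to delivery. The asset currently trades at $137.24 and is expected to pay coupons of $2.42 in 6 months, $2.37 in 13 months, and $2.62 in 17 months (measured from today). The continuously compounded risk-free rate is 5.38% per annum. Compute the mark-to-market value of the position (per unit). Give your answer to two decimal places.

PV(remaining coupons) I = 2.42·e^(−0.0538·6/12) + 2.37·e^(−0.0538·13/12) + 2.62·e^(−0.0538·17/12) = 7.0193
Current forward F = (S − I)·e^(rT) = (137.24 − 7.0193)·e^(0.0538·18/12) = 130.2207 × 1.084046 = 141.1652
Value (long) = (F − K)·e^(−rT) = (141.1652 − 148.69) × 0.922470 = -6.9414
Value = -$6.94

-$6.94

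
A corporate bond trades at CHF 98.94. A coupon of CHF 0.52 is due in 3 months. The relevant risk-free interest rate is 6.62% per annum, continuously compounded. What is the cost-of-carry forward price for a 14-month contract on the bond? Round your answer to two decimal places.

PV(coupons) I = 0.52·e^(−0.0662·3/12)
I = 0.5115
F = (S − I)·e^(rT) = (98.94 − 0.5115) · e^(0.0662·14/12)
= 98.4285 · e^0.077233 = 98.4285 × 1.080294 = CHF 106.33

CHF 106.33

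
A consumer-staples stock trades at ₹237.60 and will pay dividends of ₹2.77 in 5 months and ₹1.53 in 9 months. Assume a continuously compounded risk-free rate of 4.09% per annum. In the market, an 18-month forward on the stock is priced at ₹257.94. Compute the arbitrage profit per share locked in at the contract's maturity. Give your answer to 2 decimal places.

PV(dividends) I = 2.77·e^(−0.0409·5/12) + 1.53·e^(−0.0409·9/12) = 4.2070
Fair forward F* = (S − I)·e^(rT) = (237.60 − 4.2070)·e^0.061350 = 233.3930 × 1.063271 = 248.1600
Market ₹257.94 > fair 248.1600: forward overpriced → cash-and-carry (borrow at r, buy the stock and collect the dividends, short the forward).
Profit at T = |F_mkt − F*| = |257.94 − 248.1600| = ₹9.78 per share

₹9.78 per share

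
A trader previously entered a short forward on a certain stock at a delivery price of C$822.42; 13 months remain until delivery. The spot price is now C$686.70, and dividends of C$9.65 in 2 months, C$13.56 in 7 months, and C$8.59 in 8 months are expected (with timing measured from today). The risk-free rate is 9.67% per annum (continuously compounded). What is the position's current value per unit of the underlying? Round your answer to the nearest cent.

PV(remaining dividends) I = 9.65·e^(−0.0967·2/12) + 13.56·e^(−0.0967·7/12) + 8.59·e^(−0.0967·8/12) = 30.3657
Current forward F = (S − I)·e^(rT) = (686.70 − 30.3657)·e^(0.0967·13/12) = 656.3343 × 1.110442 = 728.8212
Value (long) = (F − K)·e^(−rT) = (728.8212 − 822.42) × 0.900542 = -84.2897
Short position value = −(long value) = C$84.29

C$84.29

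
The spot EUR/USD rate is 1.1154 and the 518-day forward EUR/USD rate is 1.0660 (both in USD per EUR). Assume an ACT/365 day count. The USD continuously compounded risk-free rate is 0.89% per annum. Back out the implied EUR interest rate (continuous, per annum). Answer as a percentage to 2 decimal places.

F = S·e^((r_USD − r_EUR)T) ⇒ r_EUR = r_USD − ln(F/S)/T
ln(1.0660/1.1154) = -0.045300; /(518/365) = -0.031920
r_EUR = 0.0089 + 0.031920 = 0.040820
r_EUR = 4.08%

4.08%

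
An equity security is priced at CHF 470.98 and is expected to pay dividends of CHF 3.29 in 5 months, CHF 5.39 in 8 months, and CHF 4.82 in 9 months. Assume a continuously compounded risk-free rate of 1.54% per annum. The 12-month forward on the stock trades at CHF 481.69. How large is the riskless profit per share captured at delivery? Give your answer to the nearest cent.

CHF 16.98 per share

PV(dividends) I = 3.29·e^(−0.0154·5/12) + 5.39·e^(−0.0154·8/12) + 4.82·e^(−0.0154·9/12) = 13.3686
Fair forward F* = (S − I)·e^(rT) = (470.98 − 13.3686)·e^0.015400 = 457.6114 × 1.015519 = 464.7131
Market CHF 481.69 > fair 464.7131: forward overpriced → cash-and-carry (borrow at r, buy the stock and collect the dividends, short the forward).
Profit at T = |F_mkt − F*| = |481.69 − 464.7131| = CHF 16.98 per share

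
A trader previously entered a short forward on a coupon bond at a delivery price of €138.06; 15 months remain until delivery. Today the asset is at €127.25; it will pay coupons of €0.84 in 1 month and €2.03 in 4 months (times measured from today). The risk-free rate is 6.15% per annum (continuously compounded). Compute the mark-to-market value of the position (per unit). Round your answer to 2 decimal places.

€3.42

PV(remaining coupons) I = 0.84·e^(−0.0615·1/12) + 2.03·e^(−0.0615·4/12) = 2.8245
Current forward F = (S − I)·e^(rT) = (127.25 − 2.8245)·e^(0.0615·15/12) = 124.4255 × 1.079907 = 134.3680
Value (long) = (F − K)·e^(−rT) = (134.3680 − 138.06) × 0.926006 = -3.4188
Short position value = −(long value) = €3.42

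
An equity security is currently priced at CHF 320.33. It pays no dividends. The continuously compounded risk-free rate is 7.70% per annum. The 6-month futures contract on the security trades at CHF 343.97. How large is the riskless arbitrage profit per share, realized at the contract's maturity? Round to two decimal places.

Fair futures: F* = S·e^(carry·T), with carry = r = 0.0770
F* = 320.33 · e^(0.0770 × 6/12) = 320.33 · e^0.038500 = 320.33 × 1.039251 = CHF 332.9033
Market CHF 343.97 > fair CHF 332.9033: forward overpriced → cash-and-carry (buy spot, short the forward).
At maturity, profit = |F_mkt − F*| = |343.97 − 332.9033| = CHF 11.07 per share

CHF 11.07 per share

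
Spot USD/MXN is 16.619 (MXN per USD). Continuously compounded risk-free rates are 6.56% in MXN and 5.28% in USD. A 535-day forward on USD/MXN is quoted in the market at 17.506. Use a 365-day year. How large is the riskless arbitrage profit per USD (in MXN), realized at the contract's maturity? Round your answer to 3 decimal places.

Fair forward: F* = S·e^(carry·T), with carry = (r_MXN − r_USD) = 0.0656 − 0.0528 = 0.0128
F* = 16.619 · e^(0.0128 × 535/365) = 16.619 · e^0.018762 = 16.619 × 1.018939 = 16.9337
Market 17.506 > fair 16.9337: forward overpriced → cash-and-carry (buy spot, short the forward).
At maturity, profit = |F_mkt − F*| = |17.506 − 16.9337| = 0.572 per USD (in MXN)

0.572 per USD (in MXN)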